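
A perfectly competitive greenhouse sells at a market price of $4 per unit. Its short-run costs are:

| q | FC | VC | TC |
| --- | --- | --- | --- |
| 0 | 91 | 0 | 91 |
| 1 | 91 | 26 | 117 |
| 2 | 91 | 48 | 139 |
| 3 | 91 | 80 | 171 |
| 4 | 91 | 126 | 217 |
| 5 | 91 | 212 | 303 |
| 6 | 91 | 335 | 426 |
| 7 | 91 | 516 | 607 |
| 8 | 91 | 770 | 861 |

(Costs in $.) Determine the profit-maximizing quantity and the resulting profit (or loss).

Profit at each row (π = 4q − TC): q=0: -91; q=1: -113; q=2: -131; q=3: -159; q=4: -201; q=5: -283; q=6: -402; q=7: -579; q=8: -829.
Profit is highest at q = 0. Equivalently, the lowest AVC in the table is 48/2 ≈ $24 at q = 2, and P = $4 falls below it — price never covers variable cost, so the firm shuts down and loses only its fixed cost.

q = 0 (shut down); profit = -$91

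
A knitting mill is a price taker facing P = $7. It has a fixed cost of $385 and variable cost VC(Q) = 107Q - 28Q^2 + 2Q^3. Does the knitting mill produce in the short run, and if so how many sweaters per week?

Variable cost is VC = 107Q - 28Q^2 + 2Q^3, so AVC = VC/Q = 107 - 28Q + 2Q^2 and MC = dTC/dQ = 107 - 56Q + 6Q^2.
AVC hits its minimum where MC = AVC, at Q = 7, giving min AVC = 107 - 28·7 + 2·7^2 = $9.
P = $7 lies below min AVC = $9; no output level covers variable cost.
The firm minimizes its loss by shutting down and losing only its fixed cost of $385.

Shut down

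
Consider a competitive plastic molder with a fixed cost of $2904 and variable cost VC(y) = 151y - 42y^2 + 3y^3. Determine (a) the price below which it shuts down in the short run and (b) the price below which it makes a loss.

AVC = 151 - 42y + 3y^2; minimized at y = 7, giving min AVC = $4. That is the shutdown price.
ATC = 2904/y + 151 - 42y + 3y^2. Setting dATC/dy = −2904/y^2 − 42 + 6y = 0 gives y = 11 (since 6·11^3 − 42·11^2 = 2904).
min ATC = 2904/11 + 151 − 42·11 + 3·11^2 = $316. That is the break-even price.
Between these two prices the firm operates at a loss; above $316 it earns a profit.

Shutdown price = $4; break-even price = $316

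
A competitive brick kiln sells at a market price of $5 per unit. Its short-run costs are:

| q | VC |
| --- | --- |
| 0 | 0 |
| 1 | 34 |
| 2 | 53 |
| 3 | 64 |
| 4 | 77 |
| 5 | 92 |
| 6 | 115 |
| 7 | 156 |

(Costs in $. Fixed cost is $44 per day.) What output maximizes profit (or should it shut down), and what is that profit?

q = 0 (shut down); profit = -$44

Tabulate TR − TC: q=0: -44; q=1: -73; q=2: -87; q=3: -93; q=4: -101; q=5: -111; q=6: -129; q=7: -165.
Profit is highest at q = 0. Equivalently, the lowest AVC in the table is 92/5 ≈ $18.40 at q = 5, and P = $5 falls below it — price never covers variable cost, so the firm shuts down and loses only its fixed cost.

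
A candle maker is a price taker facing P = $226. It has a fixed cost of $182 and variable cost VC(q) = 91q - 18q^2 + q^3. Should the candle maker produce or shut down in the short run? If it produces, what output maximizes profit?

Produce at q = 15

From TC, MC = TC'(q) = 91 - 36q + 3q^2 and AVC = VC/q = 91 - 18q + q^2.
AVC hits its minimum where MC = AVC, at q = 9, giving min AVC = 91 - 18·9 + 9^2 = $10.
Because $226 ≥ $10, revenue can cover variable cost; the firm operates.
Solving P = MC: -135 - 36q + 3q^2 = 0 ⇒ q = -3 or 15. On the upward-sloping branch, q* = 15.
Check: AVC at q = 15 is $46 ≤ P, so revenue covers variable cost.
Profit = P·q − TC = 226·15 − 872 = $2518.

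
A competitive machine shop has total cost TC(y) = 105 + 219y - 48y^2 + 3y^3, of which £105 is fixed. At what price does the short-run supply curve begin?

£27 per unit

The shutdown price is the minimum of AVC. VC = 219y - 48y^2 + 3y^3, so AVC = 219 - 48y + 3y^2.
dAVC/dy = -48 + 6y = 0 gives y = 8. min AVC = 219 - 48·8 + 3·8^2 = 27.
So the shutdown price is £27.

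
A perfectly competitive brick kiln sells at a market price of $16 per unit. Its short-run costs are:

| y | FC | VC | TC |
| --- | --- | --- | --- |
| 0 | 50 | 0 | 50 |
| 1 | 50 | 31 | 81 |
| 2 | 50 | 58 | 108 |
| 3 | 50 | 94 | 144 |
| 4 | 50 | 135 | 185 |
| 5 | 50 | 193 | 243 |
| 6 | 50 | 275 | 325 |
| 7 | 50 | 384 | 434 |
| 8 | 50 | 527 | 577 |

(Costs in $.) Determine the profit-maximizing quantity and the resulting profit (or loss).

y = 0 (shut down); profit = -$50

Tabulate TR − TC: y=0: -50; y=1: -65; y=2: -76; y=3: -96; y=4: -121; y=5: -163; y=6: -229; y=7: -322; y=8: -449.
Profit is highest at y = 0. Equivalently, the lowest AVC in the table is 58/2 ≈ $29 at y = 2, and P = $16 falls below it — price never covers variable cost, so the firm shuts down and loses only its fixed cost.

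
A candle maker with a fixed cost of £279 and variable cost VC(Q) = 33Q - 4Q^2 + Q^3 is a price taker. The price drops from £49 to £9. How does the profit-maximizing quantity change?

MC = 33 - 8Q + 3Q^2; the shutdown threshold is min AVC = £29 (at Q = 2).
At P = £49 ≥ min AVC, set P = MC on the rising branch: Q = 4.
At P = £9 < min AVC = £29, price no longer covers variable cost at any output, so the firm shuts down: Q = 0.

Output falls from 4 to 0 (the firm shuts down)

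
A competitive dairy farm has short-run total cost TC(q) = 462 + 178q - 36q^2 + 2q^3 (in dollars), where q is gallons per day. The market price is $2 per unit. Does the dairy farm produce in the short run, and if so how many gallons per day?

Variable cost is VC = 178q - 36q^2 + 2q^3, so AVC = VC/q = 178 - 36q + 2q^2 and MC = dTC/dq = 178 - 72q + 6q^2.
AVC hits its minimum where MC = AVC, at q = 9, giving min AVC = 178 - 36·9 + 2·9^2 = $16.
Since P = $2 < min AVC = $16, price fails to cover variable cost at any output.
Shutting down limits the loss to fixed cost, $462.

Shut down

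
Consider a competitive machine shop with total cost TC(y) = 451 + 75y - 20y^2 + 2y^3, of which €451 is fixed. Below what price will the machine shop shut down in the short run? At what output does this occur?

€25 per unit, at y = 5

The shutdown price is the minimum of AVC. VC = 75y - 20y^2 + 2y^3, so AVC = 75 - 20y + 2y^2.
At the minimum of AVC, MC = AVC. MC = 75 - 40y + 6y^2; setting MC = AVC gives 4y^2 - 20y = 0, so y = 5. min AVC = 25.
So the shutdown price is €25.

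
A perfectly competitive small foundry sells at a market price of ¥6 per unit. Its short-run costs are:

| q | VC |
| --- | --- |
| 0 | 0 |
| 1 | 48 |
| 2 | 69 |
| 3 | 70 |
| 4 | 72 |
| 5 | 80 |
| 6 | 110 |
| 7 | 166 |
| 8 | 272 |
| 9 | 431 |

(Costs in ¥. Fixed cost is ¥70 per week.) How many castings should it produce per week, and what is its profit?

Tabulate TR − TC: q=0: -70; q=1: -112; q=2: -127; q=3: -122; q=4: -118; q=5: -120; q=6: -144; q=7: -194; q=8: -294; q=9: -447.
Profit is highest at q = 0. Equivalently, the lowest AVC in the table is 80/5 ≈ ¥16 at q = 5, and P = ¥6 falls below it — price never covers variable cost, so the firm shuts down and loses only its fixed cost.

q = 0 (shut down); profit = -¥70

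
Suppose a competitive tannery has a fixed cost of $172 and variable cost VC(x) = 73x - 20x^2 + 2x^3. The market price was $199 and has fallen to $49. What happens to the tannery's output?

AVC = 73 - 20x + 2x^2, minimized at x = 5 where min AVC = $23. MC = 73 - 40x + 6x^2.
With P = $199 above the shutdown price, P = MC gives x = 9.
At P = $49 ≥ min AVC, set P = MC: x = 6. The firm stays open but cuts output.

Output falls from 9 to 6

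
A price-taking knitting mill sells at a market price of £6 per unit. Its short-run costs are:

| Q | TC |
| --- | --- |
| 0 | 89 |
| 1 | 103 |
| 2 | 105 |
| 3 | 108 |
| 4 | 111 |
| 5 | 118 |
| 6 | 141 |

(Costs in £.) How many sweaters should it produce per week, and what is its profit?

Compute π = P·Q − TC at each output: Q=0: -89; Q=1: -97; Q=2: -93; Q=3: -90; Q=4: -87; Q=5: -88; Q=6: -105.
Profit is maximized at Q = 4. AVC there is 22/4 = £5.50 ≤ P, so producing beats shutting down (which would give -£89).

Q = 4; profit = -£87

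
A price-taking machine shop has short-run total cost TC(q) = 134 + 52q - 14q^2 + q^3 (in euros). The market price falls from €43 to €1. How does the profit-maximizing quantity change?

Output falls from 9 to 0 (the firm shuts down)

AVC = 52 - 14q + q^2, minimized at q = 7 where min AVC = €3. MC = 52 - 28q + 3q^2.
With P = €43 above the shutdown price, P = MC gives q = 9.
At P = €1 < min AVC = €3, price no longer covers variable cost at any output, so the firm shuts down: q = 0.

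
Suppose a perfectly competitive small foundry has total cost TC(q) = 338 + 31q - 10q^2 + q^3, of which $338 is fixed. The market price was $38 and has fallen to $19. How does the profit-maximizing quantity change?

AVC = 31 - 10q + q^2, minimized at q = 5 where min AVC = $6. MC = 31 - 20q + 3q^2.
With P = $38 above the shutdown price, P = MC gives q = 7.
At P = $19 ≥ min AVC, set P = MC: q = 6. The firm stays open but cuts output.

Output falls from 7 to 6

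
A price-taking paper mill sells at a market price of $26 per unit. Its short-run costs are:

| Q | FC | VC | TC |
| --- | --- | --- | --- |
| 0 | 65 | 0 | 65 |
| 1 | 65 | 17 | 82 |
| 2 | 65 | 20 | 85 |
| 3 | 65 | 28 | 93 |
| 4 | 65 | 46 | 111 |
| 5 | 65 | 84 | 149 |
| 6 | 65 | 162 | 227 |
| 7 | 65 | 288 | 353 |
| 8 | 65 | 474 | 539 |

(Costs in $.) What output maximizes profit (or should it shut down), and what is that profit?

Q = 4; profit = -$7

Tabulate TR − TC: Q=0: -65; Q=1: -56; Q=2: -33; Q=3: -15; Q=4: -7; Q=5: -19; Q=6: -71; Q=7: -171; Q=8: -331.
Profit is maximized at Q = 4. AVC there is 46/4 = $11.50 ≤ P, so producing beats shutting down (which would give -$65).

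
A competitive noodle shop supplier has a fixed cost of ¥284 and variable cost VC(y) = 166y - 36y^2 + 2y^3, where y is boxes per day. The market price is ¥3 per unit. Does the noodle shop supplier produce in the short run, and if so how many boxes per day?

Shut down

From TC, MC = TC'(y) = 166 - 72y + 6y^2 and AVC = VC/y = 166 - 36y + 2y^2.
The AVC parabola has its vertex at y = 36/4 = 9, where AVC = 166 - 36·9 + 2·9^2 = ¥4.
Since P = ¥3 < min AVC = ¥4, price fails to cover variable cost at any output.
Shutting down limits the loss to fixed cost, ¥284.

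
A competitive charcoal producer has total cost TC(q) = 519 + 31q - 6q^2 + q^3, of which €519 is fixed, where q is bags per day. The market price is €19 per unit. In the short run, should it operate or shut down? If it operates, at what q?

Shut down

Variable cost is VC = 31q - 6q^2 + q^3, so AVC = VC/q = 31 - 6q + q^2 and MC = dTC/dq = 31 - 12q + 3q^2.
AVC hits its minimum where MC = AVC, at q = 3, giving min AVC = 31 - 6·3 + 3^2 = €22.
With P < min AVC (€19 < €22), every unit sold adds to the loss.
The firm minimizes its loss by shutting down and losing only its fixed cost of €519.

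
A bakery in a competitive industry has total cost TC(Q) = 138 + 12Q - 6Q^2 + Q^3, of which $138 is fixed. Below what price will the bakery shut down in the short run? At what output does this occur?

The shutdown price is the minimum of AVC. VC = 12Q - 6Q^2 + Q^3, so AVC = 12 - 6Q + Q^2.
At the minimum of AVC, MC = AVC. MC = 12 - 12Q + 3Q^2; setting MC = AVC gives 2Q^2 - 6Q = 0, so Q = 3. min AVC = 3.
For P < $3 the firm produces nothing.

$3 per unit, at Q = 3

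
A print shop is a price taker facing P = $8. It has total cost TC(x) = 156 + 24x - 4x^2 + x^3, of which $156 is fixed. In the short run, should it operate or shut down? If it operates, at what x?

Shut down

Variable cost is VC = 24x - 4x^2 + x^3, so AVC = VC/x = 24 - 4x + x^2 and MC = dTC/dx = 24 - 8x + 3x^2.
The AVC parabola has its vertex at x = 4/2 = 2, where AVC = 24 - 4·2 + 2^2 = $20.
Since P = $8 < min AVC = $20, price fails to cover variable cost at any output.
Best response: produce nothing and absorb the $156 fixed cost.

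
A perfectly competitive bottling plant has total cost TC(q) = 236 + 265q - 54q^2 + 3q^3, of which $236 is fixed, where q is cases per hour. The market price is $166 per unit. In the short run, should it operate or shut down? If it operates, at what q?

Variable cost is VC = 265q - 54q^2 + 3q^3, so AVC = VC/q = 265 - 54q + 3q^2 and MC = dTC/dq = 265 - 108q + 9q^2.
AVC is minimized where dAVC/dq = -54 + 6q = 0, at q = 9; min AVC = 265 - 54·9 + 3·9^2 = $22.
Since P = $166 ≥ min AVC = $22, price covers variable cost and the firm should produce.
P = MC gives 99 - 108q + 9q^2 = 0, with roots 1 and 11. Take the larger (rising MC): q* = 11.
Check: AVC at q = 11 is $34 ≤ P, so revenue covers variable cost.
Profit = P·q − TC = 166·11 − 610 = $1216.

Produce at q = 11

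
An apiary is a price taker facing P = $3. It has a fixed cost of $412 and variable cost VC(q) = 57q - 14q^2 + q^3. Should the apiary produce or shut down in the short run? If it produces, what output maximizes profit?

From TC, MC = TC'(q) = 57 - 28q + 3q^2 and AVC = VC/q = 57 - 14q + q^2.
AVC hits its minimum where MC = AVC, at q = 7, giving min AVC = 57 - 14·7 + 7^2 = $8.
Since P = $3 < min AVC = $8, price fails to cover variable cost at any output.
Best response: produce nothing and absorb the $412 fixed cost.

Shut down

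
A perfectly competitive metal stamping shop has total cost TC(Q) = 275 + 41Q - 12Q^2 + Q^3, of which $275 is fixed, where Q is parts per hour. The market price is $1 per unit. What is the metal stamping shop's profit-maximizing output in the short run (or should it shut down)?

Shut down

Variable cost is VC = 41Q - 12Q^2 + Q^3, so AVC = VC/Q = 41 - 12Q + Q^2 and MC = dTC/dQ = 41 - 24Q + 3Q^2.
The AVC parabola has its vertex at Q = 12/2 = 6, where AVC = 41 - 12·6 + 6^2 = $5.
P = $1 lies below min AVC = $5; no output level covers variable cost.
The firm minimizes its loss by shutting down and losing only its fixed cost of $275.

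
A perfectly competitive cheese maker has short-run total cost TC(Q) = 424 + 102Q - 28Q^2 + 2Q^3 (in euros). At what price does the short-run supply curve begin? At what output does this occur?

The shutdown price is the minimum of AVC. VC = 102Q - 28Q^2 + 2Q^3, so AVC = 102 - 28Q + 2Q^2.
dAVC/dQ = -28 + 4Q = 0 gives Q = 7. min AVC = 102 - 28·7 + 2·7^2 = 4.
So the shutdown price is €4.

€4 per unit, at Q = 7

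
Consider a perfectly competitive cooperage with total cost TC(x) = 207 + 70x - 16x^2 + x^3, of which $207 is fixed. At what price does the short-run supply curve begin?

The shutdown price is the minimum of AVC. VC = 70x - 16x^2 + x^3, so AVC = 70 - 16x + x^2.
dAVC/dx = -16 + 2x = 0 gives x = 8. min AVC = 70 - 16·8 + 8^2 = 6.
For P < $6 the firm produces nothing.

$6 per unit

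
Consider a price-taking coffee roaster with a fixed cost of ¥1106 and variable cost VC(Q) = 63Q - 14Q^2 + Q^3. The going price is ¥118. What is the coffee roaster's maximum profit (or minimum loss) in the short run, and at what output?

Profit = -¥138 at Q = 11

AVC = 63 - 14Q + Q^2 has its minimum ¥14 at Q = 7; price ¥118 clears that bar, so the firm operates.
MC = 63 - 28Q + 3Q^2. Setting P = MC and taking the root on the rising branch gives Q* = 11.
TR = 118·11 = 1298. TC = 1106 + 330 = 1436. Profit = 1298 − 1436 = -¥138.
Shutting down would mean losing the fixed cost of ¥1106, so operating at a loss of ¥138 is better by ¥968.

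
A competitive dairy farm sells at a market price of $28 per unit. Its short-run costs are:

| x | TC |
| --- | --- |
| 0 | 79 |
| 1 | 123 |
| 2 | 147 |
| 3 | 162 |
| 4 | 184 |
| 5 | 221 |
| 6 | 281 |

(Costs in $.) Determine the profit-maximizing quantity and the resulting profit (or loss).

Profit at each row (π = 28x − TC): x=0: -79; x=1: -95; x=2: -91; x=3: -78; x=4: -72; x=5: -81; x=6: -113.
Profit is maximized at x = 4. AVC there is 105/4 = $26.25 ≤ P, so producing beats shutting down (which would give -$79).

x = 4; profit = -$72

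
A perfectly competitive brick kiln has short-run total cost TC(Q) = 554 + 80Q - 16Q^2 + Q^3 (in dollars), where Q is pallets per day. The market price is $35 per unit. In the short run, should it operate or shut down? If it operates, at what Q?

Produce at Q = 9

Strip out fixed cost: VC = 80Q - 16Q^2 + Q^3. Then AVC = 80 - 16Q + Q^2 and MC = 80 - 32Q + 3Q^2.
AVC is minimized where dAVC/dQ = -16 + 2Q = 0, at Q = 8; min AVC = 80 - 16·8 + 8^2 = $16.
P = $35 exceeds min AVC = $16, so the firm stays open.
Set P = MC: 35 = 80 - 32Q + 3Q^2 → 45 - 32Q + 3Q^2 = 0. The roots are Q = 5/3 and Q = 9; the profit-maximizing output is on the rising part of MC, so Q* = 9.
Check: AVC at Q = 9 is $17 ≤ P, so revenue covers variable cost.
Profit = P·Q − TC = 35·9 − 707 = -$392, a loss, but smaller than the $554 fixed cost the firm would lose by shutting down.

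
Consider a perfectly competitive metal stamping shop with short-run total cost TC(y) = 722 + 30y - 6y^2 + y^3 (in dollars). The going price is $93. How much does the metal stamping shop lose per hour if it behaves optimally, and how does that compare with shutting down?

Profit = -$330 at y = 7

AVC = 30 - 6y + y^2; min AVC = $21 at y = 3. Since P = $93 ≥ min AVC, the firm produces.
With MC = 30 - 12y + 3y^2, P = MC on the upward-sloping part at y* = 7.
TR = 93·7 = 651. TC = 722 + 259 = 981. Profit = 651 − 981 = -$330.
By producing, the firm covers all variable cost plus $392 of fixed cost; shutting down would lose the full $722.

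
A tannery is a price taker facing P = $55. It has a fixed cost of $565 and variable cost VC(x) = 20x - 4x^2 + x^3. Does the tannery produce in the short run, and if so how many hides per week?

Strip out fixed cost: VC = 20x - 4x^2 + x^3. Then AVC = 20 - 4x + x^2 and MC = 20 - 8x + 3x^2.
The AVC parabola has its vertex at x = 4/2 = 2, where AVC = 20 - 4·2 + 2^2 = $16.
Since P = $55 ≥ min AVC = $16, price covers variable cost and the firm should produce.
P = MC gives -35 - 8x + 3x^2 = 0, with roots -7/3 and 5. Take the larger (rising MC): x* = 5.
Check: AVC at x = 5 is $25 ≤ P, so revenue covers variable cost.
Profit = P·x − TC = 55·5 − 690 = -$415, a loss, but smaller than the $565 fixed cost the firm would lose by shutting down.

Produce at x = 5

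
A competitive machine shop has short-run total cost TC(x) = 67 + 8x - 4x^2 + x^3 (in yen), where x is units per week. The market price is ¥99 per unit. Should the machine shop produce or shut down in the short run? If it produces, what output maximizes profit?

Produce at x = 7

Variable cost is VC = 8x - 4x^2 + x^3, so AVC = VC/x = 8 - 4x + x^2 and MC = dTC/dx = 8 - 8x + 3x^2.
AVC is minimized where dAVC/dx = -4 + 2x = 0, at x = 2; min AVC = 8 - 4·2 + 2^2 = ¥4.
Because ¥99 ≥ ¥4, revenue can cover variable cost; the firm operates.
Solving P = MC: -91 - 8x + 3x^2 = 0 ⇒ x = -13/3 or 7. On the upward-sloping branch, x* = 7.
Check: AVC at x = 7 is ¥29 ≤ P, so revenue covers variable cost.
Profit = P·x − TC = 99·7 − 270 = ¥423.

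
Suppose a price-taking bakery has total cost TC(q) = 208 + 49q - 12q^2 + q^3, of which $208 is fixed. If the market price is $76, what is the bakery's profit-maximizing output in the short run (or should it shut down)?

Produce at q = 9

From TC, MC = TC'(q) = 49 - 24q + 3q^2 and AVC = VC/q = 49 - 12q + q^2.
AVC hits its minimum where MC = AVC, at q = 6, giving min AVC = 49 - 12·6 + 6^2 = $13.
Since P = $76 ≥ min AVC = $13, price covers variable cost and the firm should produce.
Solving P = MC: -27 - 24q + 3q^2 = 0 ⇒ q = -1 or 9. On the upward-sloping branch, q* = 9.
Check: AVC at q = 9 is $22 ≤ P, so revenue covers variable cost.
Profit = P·q − TC = 76·9 − 406 = $278.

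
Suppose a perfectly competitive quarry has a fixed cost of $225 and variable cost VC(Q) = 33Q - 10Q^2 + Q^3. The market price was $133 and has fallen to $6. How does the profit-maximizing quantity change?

Output falls from 10 to 0 (the firm shuts down)

AVC = 33 - 10Q + Q^2, minimized at Q = 5 where min AVC = $8. MC = 33 - 20Q + 3Q^2.
With P = $133 above the shutdown price, P = MC gives Q = 10.
At P = $6 < min AVC = $8, price no longer covers variable cost at any output, so the firm shuts down: Q = 0.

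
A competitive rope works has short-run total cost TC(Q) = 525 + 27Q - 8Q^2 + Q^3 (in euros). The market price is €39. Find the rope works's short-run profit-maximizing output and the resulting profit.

AVC = 27 - 8Q + Q^2 has its minimum €11 at Q = 4; price €39 clears that bar, so the firm operates.
MC = 27 - 16Q + 3Q^2. Setting P = MC and taking the root on the rising branch gives Q* = 6.
TR = 39·6 = 234. TC = 525 + 90 = 615. Profit = 234 − 615 = -€381.
Shutting down would mean losing the fixed cost of €525, so operating at a loss of €381 is better by €144.

Profit = -€381 at Q = 6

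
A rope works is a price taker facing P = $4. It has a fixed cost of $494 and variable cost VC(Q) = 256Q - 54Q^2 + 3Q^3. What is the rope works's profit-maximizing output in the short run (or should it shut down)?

Shut down

Strip out fixed cost: VC = 256Q - 54Q^2 + 3Q^3. Then AVC = 256 - 54Q + 3Q^2 and MC = 256 - 108Q + 9Q^2.
The AVC parabola has its vertex at Q = 54/6 = 9, where AVC = 256 - 54·9 + 3·9^2 = $13.
Since P = $4 < min AVC = $13, price fails to cover variable cost at any output.
The firm minimizes its loss by shutting down and losing only its fixed cost of $494.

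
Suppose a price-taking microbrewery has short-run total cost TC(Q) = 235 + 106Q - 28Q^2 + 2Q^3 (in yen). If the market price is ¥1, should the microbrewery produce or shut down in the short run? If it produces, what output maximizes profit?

Variable cost is VC = 106Q - 28Q^2 + 2Q^3, so AVC = VC/Q = 106 - 28Q + 2Q^2 and MC = dTC/dQ = 106 - 56Q + 6Q^2.
The AVC parabola has its vertex at Q = 28/4 = 7, where AVC = 106 - 28·7 + 2·7^2 = ¥8.
P = ¥1 lies below min AVC = ¥8; no output level covers variable cost.
Best response: produce nothing and absorb the ¥235 fixed cost.

Shut down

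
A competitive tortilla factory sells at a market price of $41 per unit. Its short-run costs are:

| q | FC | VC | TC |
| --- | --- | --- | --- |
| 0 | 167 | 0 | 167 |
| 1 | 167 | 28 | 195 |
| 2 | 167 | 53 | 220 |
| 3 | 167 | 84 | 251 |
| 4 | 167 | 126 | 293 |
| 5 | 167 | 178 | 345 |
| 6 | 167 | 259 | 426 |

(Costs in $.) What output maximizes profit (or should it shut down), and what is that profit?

q = 3; profit = -$128

Compute π = P·q − TC at each output: q=0: -167; q=1: -154; q=2: -138; q=3: -128; q=4: -129; q=5: -140; q=6: -180.
Profit is maximized at q = 3. AVC there is 84/3 = $28 ≤ P, so producing beats shutting down (which would give -$167).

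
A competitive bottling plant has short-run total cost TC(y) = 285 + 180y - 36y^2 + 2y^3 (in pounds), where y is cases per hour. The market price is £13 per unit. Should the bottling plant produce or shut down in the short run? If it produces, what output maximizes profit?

Shut down

From TC, MC = TC'(y) = 180 - 72y + 6y^2 and AVC = VC/y = 180 - 36y + 2y^2.
AVC is minimized where dAVC/dy = -36 + 4y = 0, at y = 9; min AVC = 180 - 36·9 + 2·9^2 = £18.
Since P = £13 < min AVC = £18, price fails to cover variable cost at any output.
Best response: produce nothing and absorb the £285 fixed cost.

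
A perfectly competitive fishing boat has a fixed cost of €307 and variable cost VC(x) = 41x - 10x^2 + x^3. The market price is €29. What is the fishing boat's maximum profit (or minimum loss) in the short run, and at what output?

Profit = -€235 at x = 6

AVC = 41 - 10x + x^2 has its minimum €16 at x = 5; price €29 clears that bar, so the firm operates.
With MC = 41 - 20x + 3x^2, P = MC on the upward-sloping part at x* = 6.
TR = 29·6 = 174. TC = 307 + 102 = 409. Profit = 174 − 409 = -€235.
Shutting down would mean losing the fixed cost of €307, so operating at a loss of €235 is better by €72.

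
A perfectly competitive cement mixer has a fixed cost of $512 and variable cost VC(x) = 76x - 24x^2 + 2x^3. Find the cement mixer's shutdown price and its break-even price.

AVC = 76 - 24x + 2x^2; minimized at x = 6, giving min AVC = $4. That is the shutdown price.
ATC = 512/x + 76 - 24x + 2x^2. Setting dATC/dx = −512/x^2 − 24 + 4x = 0 gives x = 8 (since 4·8^3 − 24·8^2 = 512).
min ATC = 512/8 + 76 − 24·8 + 2·8^2 = $76. That is the break-even price.
Between these two prices the firm operates at a loss; above $76 it earns a profit.

Shutdown price = $4; break-even price = $76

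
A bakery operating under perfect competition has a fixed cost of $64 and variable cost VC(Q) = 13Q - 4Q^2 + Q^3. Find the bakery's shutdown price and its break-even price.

Shutdown price = $9; break-even price = $29

Shutdown price = min AVC. AVC = 13 - 4Q + Q^2, with vertex at Q = 2 and minimum $9.
ATC = 64/Q + 13 - 4Q + Q^2. Setting dATC/dQ = −64/Q^2 − 4 + 2Q = 0 gives Q = 4 (since 2·4^3 − 4·4^2 = 64).
min ATC = 64/4 + 13 − 4·4 + 4^2 = $29. That is the break-even price.
For $9 ≤ P < $29 the firm produces at a loss; below $9 it shuts down.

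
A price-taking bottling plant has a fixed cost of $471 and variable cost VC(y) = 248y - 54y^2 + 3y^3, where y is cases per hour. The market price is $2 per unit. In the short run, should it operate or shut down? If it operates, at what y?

Shut down

From TC, MC = TC'(y) = 248 - 108y + 9y^2 and AVC = VC/y = 248 - 54y + 3y^2.
The AVC parabola has its vertex at y = 54/6 = 9, where AVC = 248 - 54·9 + 3·9^2 = $5.
With P < min AVC ($2 < $5), every unit sold adds to the loss.
The firm minimizes its loss by shutting down and losing only its fixed cost of $471.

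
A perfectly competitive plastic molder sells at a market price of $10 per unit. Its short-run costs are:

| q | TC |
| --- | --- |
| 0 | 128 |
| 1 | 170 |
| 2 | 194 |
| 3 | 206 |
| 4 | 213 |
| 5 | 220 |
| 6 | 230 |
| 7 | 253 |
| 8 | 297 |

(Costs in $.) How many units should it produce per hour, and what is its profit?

Tabulate TR − TC: q=0: -128; q=1: -160; q=2: -174; q=3: -176; q=4: -173; q=5: -170; q=6: -170; q=7: -183; q=8: -217.
Profit is highest at q = 0. Equivalently, the lowest AVC in the table is 102/6 ≈ $17 at q = 6, and P = $10 falls below it — price never covers variable cost, so the firm shuts down and loses only its fixed cost.

q = 0 (shut down); profit = -$128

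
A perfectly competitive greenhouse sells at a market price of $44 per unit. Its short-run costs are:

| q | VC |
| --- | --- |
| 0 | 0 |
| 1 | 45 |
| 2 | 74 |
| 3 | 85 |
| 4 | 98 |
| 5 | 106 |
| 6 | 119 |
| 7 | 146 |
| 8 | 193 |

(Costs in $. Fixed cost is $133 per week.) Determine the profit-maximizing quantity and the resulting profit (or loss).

q = 7; profit = $29

Compute π = P·q − TC at each output: q=0: -133; q=1: -134; q=2: -119; q=3: -86; q=4: -55; q=5: -19; q=6: 12; q=7: 29; q=8: 26.
Profit is maximized at q = 7. AVC there is 146/7 = $20.86 ≤ P, so producing beats shutting down (which would give -$133).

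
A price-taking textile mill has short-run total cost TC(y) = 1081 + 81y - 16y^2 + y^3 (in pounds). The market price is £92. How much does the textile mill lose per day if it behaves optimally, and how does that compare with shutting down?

Profit = -£355 at y = 11

AVC = 81 - 16y + y^2; min AVC = £17 at y = 8. Since P = £92 ≥ min AVC, the firm produces.
With MC = 81 - 32y + 3y^2, P = MC on the upward-sloping part at y* = 11.
TR = 92·11 = 1012. TC = 1081 + 286 = 1367. Profit = 1012 − 1367 = -£355.
Shutting down would mean losing the fixed cost of £1081, so operating at a loss of £355 is better by £726.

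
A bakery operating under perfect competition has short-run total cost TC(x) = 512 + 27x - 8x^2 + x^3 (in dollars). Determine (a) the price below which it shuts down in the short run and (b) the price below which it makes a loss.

Shutdown price = $11; break-even price = $91

Shutdown price = min AVC. AVC = 27 - 8x + x^2, with vertex at x = 4 and minimum $11.
ATC = 512/x + 27 - 8x + x^2. Setting dATC/dx = −512/x^2 − 8 + 2x = 0 gives x = 8 (since 2·8^3 − 8·8^2 = 512).
min ATC = 512/8 + 27 − 8·8 + 8^2 = $91. That is the break-even price.
Between these two prices the firm operates at a loss; above $91 it earns a profit.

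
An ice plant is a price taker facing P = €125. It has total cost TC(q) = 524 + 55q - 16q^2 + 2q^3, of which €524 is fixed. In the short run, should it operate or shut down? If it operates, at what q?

Variable cost is VC = 55q - 16q^2 + 2q^3, so AVC = VC/q = 55 - 16q + 2q^2 and MC = dTC/dq = 55 - 32q + 6q^2.
AVC hits its minimum where MC = AVC, at q = 4, giving min AVC = 55 - 16·4 + 2·4^2 = €23.
P = €125 exceeds min AVC = €23, so the firm stays open.
Set P = MC: 125 = 55 - 32q + 6q^2 → -70 - 32q + 6q^2 = 0. The roots are q = -5/3 and q = 7; the profit-maximizing output is on the rising part of MC, so q* = 7.
Check: AVC at q = 7 is €41 ≤ P, so revenue covers variable cost.
Profit = P·q − TC = 125·7 − 811 = €64.

Produce at q = 7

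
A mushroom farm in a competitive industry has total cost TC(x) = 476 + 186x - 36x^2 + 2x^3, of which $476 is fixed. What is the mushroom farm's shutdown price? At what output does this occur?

$24 per unit, at x = 9

The firm shuts down when price falls below the minimum of average variable cost. AVC = VC/x = 186 - 36x + 2x^2.
dAVC/dx = -36 + 4x = 0 gives x = 9. min AVC = 186 - 36·9 + 2·9^2 = 24.
For P < $24 the firm produces nothing.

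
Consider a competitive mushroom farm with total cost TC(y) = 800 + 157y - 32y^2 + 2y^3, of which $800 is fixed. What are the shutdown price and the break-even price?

AVC = 157 - 32y + 2y^2; minimized at y = 8, giving min AVC = $29. That is the shutdown price.
ATC = 800/y + 157 - 32y + 2y^2. Setting dATC/dy = −800/y^2 − 32 + 4y = 0 gives y = 10 (since 4·10^3 − 32·10^2 = 800).
min ATC = 800/10 + 157 − 32·10 + 2·10^2 = $117. That is the break-even price.
Between these two prices the firm operates at a loss; above $117 it earns a profit.

Shutdown price = $29; break-even price = $117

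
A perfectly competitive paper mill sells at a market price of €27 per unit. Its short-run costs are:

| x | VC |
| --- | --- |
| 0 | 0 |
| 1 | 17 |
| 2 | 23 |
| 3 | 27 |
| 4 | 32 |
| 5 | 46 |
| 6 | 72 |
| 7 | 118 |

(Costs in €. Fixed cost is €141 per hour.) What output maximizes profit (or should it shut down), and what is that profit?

x = 6; profit = -€51

Tabulate TR − TC: x=0: -141; x=1: -131; x=2: -110; x=3: -87; x=4: -65; x=5: -52; x=6: -51; x=7: -70.
Profit is maximized at x = 6. AVC there is 72/6 = €12 ≤ P, so producing beats shutting down (which would give -€141).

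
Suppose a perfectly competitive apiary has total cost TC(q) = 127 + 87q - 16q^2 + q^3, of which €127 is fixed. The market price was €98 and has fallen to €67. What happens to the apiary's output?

Output falls from 11 to 10

AVC = 87 - 16q + q^2, minimized at q = 8 where min AVC = €23. MC = 87 - 32q + 3q^2.
At P = €98 ≥ min AVC, set P = MC on the rising branch: q = 11.
At P = €67 ≥ min AVC, set P = MC: q = 10. The firm stays open but cuts output.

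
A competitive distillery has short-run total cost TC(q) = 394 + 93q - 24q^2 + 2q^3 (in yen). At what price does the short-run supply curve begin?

¥21 per unit

Short-run supply begins at min AVC. From VC = 93q - 24q^2 + 2q^3, AVC = 93 - 24q + 2q^2.
dAVC/dq = -24 + 4q = 0 gives q = 6. min AVC = 93 - 24·6 + 2·6^2 = 21.
The firm shuts down for any P below ¥21.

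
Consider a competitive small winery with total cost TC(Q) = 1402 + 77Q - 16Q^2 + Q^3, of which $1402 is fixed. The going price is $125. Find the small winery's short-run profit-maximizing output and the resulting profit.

Profit = -$250 at Q = 12

AVC = 77 - 16Q + Q^2; min AVC = $13 at Q = 8. Since P = $125 ≥ min AVC, the firm produces.
MC = 77 - 32Q + 3Q^2. Setting P = MC and taking the root on the rising branch gives Q* = 12.
TR = 125·12 = 1500. TC = 1402 + 348 = 1750. Profit = 1500 − 1750 = -$250.
Shutting down would mean losing the fixed cost of $1402, so operating at a loss of $250 is better by $1152.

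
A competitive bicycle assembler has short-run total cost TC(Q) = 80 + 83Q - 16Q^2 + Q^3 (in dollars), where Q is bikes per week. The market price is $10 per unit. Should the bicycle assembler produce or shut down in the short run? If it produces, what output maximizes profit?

Shut down

From TC, MC = TC'(Q) = 83 - 32Q + 3Q^2 and AVC = VC/Q = 83 - 16Q + Q^2.
AVC hits its minimum where MC = AVC, at Q = 8, giving min AVC = 83 - 16·8 + 8^2 = $19.
With P < min AVC ($10 < $19), every unit sold adds to the loss.
The firm minimizes its loss by shutting down and losing only its fixed cost of $80.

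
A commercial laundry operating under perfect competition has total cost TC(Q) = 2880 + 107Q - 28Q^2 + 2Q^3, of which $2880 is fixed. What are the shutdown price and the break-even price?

Shutdown price = $9; break-even price = $299

AVC = 107 - 28Q + 2Q^2; minimized at Q = 7, giving min AVC = $9. That is the shutdown price.
ATC = 2880/Q + 107 - 28Q + 2Q^2. Setting dATC/dQ = −2880/Q^2 − 28 + 4Q = 0 gives Q = 12 (since 4·12^3 − 28·12^2 = 2880).
min ATC = 2880/12 + 107 − 28·12 + 2·12^2 = $299. That is the break-even price.
Between these two prices the firm operates at a loss; above $299 it earns a profit.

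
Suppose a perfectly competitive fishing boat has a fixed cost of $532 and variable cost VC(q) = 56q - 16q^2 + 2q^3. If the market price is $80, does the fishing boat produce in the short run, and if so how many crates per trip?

Produce at q = 6

Variable cost is VC = 56q - 16q^2 + 2q^3, so AVC = VC/q = 56 - 16q + 2q^2 and MC = dTC/dq = 56 - 32q + 6q^2.
AVC hits its minimum where MC = AVC, at q = 4, giving min AVC = 56 - 16·4 + 2·4^2 = $24.
P = $80 exceeds min AVC = $24, so the firm stays open.
P = MC gives -24 - 32q + 6q^2 = 0, with roots -2/3 and 6. Take the larger (rising MC): q* = 6.
Check: AVC at q = 6 is $32 ≤ P, so revenue covers variable cost.
Profit = P·q − TC = 80·6 − 724 = -$244, a loss, but smaller than the $532 fixed cost the firm would lose by shutting down.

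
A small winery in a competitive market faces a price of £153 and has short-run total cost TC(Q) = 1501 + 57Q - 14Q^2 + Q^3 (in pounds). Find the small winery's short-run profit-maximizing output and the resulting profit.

AVC = 57 - 14Q + Q^2; min AVC = £8 at Q = 7. Since P = £153 ≥ min AVC, the firm produces.
With MC = 57 - 28Q + 3Q^2, P = MC on the upward-sloping part at Q* = 12.
TR = 153·12 = 1836. TC = 1501 + 396 = 1897. Profit = 1836 − 1897 = -£61.
By producing, the firm covers all variable cost plus £1440 of fixed cost; shutting down would lose the full £1501.

Profit = -£61 at Q = 12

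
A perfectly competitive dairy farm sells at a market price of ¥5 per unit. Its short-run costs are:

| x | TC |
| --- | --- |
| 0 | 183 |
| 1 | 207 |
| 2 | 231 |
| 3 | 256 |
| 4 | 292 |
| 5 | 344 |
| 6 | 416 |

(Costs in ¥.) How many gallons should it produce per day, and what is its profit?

Tabulate TR − TC: x=0: -183; x=1: -202; x=2: -221; x=3: -241; x=4: -272; x=5: -319; x=6: -386.
Profit is highest at x = 0. Equivalently, the lowest AVC in the table is 24/1 ≈ ¥24 at x = 1, and P = ¥5 falls below it — price never covers variable cost, so the firm shuts down and loses only its fixed cost.

x = 0 (shut down); profit = -¥183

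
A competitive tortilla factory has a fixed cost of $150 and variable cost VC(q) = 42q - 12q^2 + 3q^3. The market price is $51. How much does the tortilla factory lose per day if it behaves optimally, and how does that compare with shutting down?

Profit = -$96 at q = 3

AVC = 42 - 12q + 3q^2 has its minimum $30 at q = 2; price $51 clears that bar, so the firm operates.
With MC = 42 - 24q + 9q^2, P = MC on the upward-sloping part at q* = 3.
TR = 51·3 = 153. TC = 150 + 99 = 249. Profit = 153 − 249 = -$96.
Shutting down would mean losing the fixed cost of $150, so operating at a loss of $96 is better by $54.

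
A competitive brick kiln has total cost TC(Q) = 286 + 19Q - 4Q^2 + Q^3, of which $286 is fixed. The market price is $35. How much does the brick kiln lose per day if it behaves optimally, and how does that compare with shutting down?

Profit = -$222 at Q = 4

AVC = 19 - 4Q + Q^2 has its minimum $15 at Q = 2; price $35 clears that bar, so the firm operates.
With MC = 19 - 8Q + 3Q^2, P = MC on the upward-sloping part at Q* = 4.
TR = 35·4 = 140. TC = 286 + 76 = 362. Profit = 140 − 362 = -$222.
By producing, the firm covers all variable cost plus $64 of fixed cost; shutting down would lose the full $286.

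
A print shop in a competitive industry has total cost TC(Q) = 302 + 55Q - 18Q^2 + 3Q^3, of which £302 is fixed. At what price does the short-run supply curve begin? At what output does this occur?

£28 per unit, at Q = 3

The firm shuts down when price falls below the minimum of average variable cost. AVC = VC/Q = 55 - 18Q + 3Q^2.
At the minimum of AVC, MC = AVC. MC = 55 - 36Q + 9Q^2; setting MC = AVC gives 6Q^2 - 18Q = 0, so Q = 3. min AVC = 28.
So the shutdown price is £28.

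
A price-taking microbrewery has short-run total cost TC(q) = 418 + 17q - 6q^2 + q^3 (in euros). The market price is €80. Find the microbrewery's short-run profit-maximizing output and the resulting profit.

AVC = 17 - 6q + q^2; min AVC = €8 at q = 3. Since P = €80 ≥ min AVC, the firm produces.
MC = 17 - 12q + 3q^2. Setting P = MC and taking the root on the rising branch gives q* = 7.
TR = 80·7 = 560. TC = 418 + 168 = 586. Profit = 560 − 586 = -€26.
Shutting down would mean losing the fixed cost of €418, so operating at a loss of €26 is better by €392.

Profit = -€26 at q = 7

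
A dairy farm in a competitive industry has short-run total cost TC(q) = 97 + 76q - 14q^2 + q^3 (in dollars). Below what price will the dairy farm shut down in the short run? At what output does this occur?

The shutdown price is the minimum of AVC. VC = 76q - 14q^2 + q^3, so AVC = 76 - 14q + q^2.
At the minimum of AVC, MC = AVC. MC = 76 - 28q + 3q^2; setting MC = AVC gives 2q^2 - 14q = 0, so q = 7. min AVC = 27.
The firm shuts down for any P below $27.

$27 per unit, at q = 7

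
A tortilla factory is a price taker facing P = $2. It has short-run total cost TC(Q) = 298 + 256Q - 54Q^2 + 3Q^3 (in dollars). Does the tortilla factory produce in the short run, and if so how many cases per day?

Shut down

From TC, MC = TC'(Q) = 256 - 108Q + 9Q^2 and AVC = VC/Q = 256 - 54Q + 3Q^2.
AVC is minimized where dAVC/dQ = -54 + 6Q = 0, at Q = 9; min AVC = 256 - 54·9 + 3·9^2 = $13.
With P < min AVC ($2 < $13), every unit sold adds to the loss.
The firm minimizes its loss by shutting down and losing only its fixed cost of $298.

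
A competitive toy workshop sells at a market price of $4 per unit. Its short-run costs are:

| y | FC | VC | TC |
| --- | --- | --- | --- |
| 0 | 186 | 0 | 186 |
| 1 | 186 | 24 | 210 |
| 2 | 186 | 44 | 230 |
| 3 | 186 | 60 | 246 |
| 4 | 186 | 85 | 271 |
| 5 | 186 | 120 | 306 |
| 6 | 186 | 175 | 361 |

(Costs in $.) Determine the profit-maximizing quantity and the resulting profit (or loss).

Tabulate TR − TC: y=0: -186; y=1: -206; y=2: -222; y=3: -234; y=4: -255; y=5: -286; y=6: -337.
Profit is highest at y = 0. Equivalently, the lowest AVC in the table is 60/3 ≈ $20 at y = 3, and P = $4 falls below it — price never covers variable cost, so the firm shuts down and loses only its fixed cost.

y = 0 (shut down); profit = -$186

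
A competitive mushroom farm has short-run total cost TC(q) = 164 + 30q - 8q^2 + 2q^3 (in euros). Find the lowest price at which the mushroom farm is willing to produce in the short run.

€22 per unit

Short-run supply begins at min AVC. From VC = 30q - 8q^2 + 2q^3, AVC = 30 - 8q + 2q^2.
At the minimum of AVC, MC = AVC. MC = 30 - 16q + 6q^2; setting MC = AVC gives 4q^2 - 8q = 0, so q = 2. min AVC = 22.
So the shutdown price is €22.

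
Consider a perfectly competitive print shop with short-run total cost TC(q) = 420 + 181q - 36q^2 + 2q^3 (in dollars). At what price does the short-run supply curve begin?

The firm shuts down when price falls below the minimum of average variable cost. AVC = VC/q = 181 - 36q + 2q^2.
dAVC/dq = -36 + 4q = 0 gives q = 9. min AVC = 181 - 36·9 + 2·9^2 = 19.
The firm shuts down for any P below $19.

$19 per unit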